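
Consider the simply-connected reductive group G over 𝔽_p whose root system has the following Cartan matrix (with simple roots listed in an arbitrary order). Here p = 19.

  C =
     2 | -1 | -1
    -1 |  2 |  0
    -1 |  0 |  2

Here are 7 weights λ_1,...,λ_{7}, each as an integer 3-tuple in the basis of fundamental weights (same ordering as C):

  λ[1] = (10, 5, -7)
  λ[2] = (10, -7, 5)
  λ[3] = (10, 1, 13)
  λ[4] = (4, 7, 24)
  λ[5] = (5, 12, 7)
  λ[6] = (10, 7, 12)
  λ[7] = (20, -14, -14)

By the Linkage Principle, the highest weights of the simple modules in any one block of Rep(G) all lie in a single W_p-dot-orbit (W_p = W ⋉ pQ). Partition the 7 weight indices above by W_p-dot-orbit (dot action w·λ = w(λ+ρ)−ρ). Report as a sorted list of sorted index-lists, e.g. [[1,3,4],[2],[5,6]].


Type A_3, rank 3, |W|=24; reorder rows/cols to standard.

Alcove-folded reps (p=19, 7 weights, presented ϖ-order):

    λ_1+ρ ↦ (5, 6, 6)
    λ_2+ρ ↦ (5, 6, 6)
    λ_3+ρ ↦ (5, 6, 6)
    λ_4+ρ ↦ (6, 5, 0)
    λ_5+ρ ↦ (6, 5, 0)
    λ_6+ρ ↦ (6, 5, 0)
    λ_7+ρ ↦ (5, 6, 6)

Grouping the 7 weights by Ā_19-representative: 2 linkage classes.

[[1, 2, 3, 7], [4, 5, 6]]


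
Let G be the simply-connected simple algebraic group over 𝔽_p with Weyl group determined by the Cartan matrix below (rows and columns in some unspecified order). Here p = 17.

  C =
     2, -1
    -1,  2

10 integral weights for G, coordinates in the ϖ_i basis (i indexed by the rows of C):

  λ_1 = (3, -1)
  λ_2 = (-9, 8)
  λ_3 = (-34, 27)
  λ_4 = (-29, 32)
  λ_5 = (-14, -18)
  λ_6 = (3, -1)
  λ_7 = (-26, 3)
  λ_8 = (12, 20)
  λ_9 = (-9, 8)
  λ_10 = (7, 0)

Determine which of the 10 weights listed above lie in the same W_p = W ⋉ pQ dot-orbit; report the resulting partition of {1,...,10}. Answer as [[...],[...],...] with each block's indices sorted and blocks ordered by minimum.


C ↔ A_2 under row/col permutation; |W(A_2)| = 6.

Folding the 10 weights λ_j+ρ into Ā_17 (reps in the given 2-coord order):

    [1] (4, 0)
    [2] (8, 1)
    [3] (1, 11)
    [4] (1, 11)
    [5] (4, 0)
    [6] (4, 0)
    [7] (4, 9)
    [8] (4, 0)
    [9] (8, 1)
    [10] (8, 1)

Grouping the 10 weights by Ā_17-representative: 4 linkage classes.

[[1, 5, 6, 8], [2, 9, 10], [3, 4], [7]]


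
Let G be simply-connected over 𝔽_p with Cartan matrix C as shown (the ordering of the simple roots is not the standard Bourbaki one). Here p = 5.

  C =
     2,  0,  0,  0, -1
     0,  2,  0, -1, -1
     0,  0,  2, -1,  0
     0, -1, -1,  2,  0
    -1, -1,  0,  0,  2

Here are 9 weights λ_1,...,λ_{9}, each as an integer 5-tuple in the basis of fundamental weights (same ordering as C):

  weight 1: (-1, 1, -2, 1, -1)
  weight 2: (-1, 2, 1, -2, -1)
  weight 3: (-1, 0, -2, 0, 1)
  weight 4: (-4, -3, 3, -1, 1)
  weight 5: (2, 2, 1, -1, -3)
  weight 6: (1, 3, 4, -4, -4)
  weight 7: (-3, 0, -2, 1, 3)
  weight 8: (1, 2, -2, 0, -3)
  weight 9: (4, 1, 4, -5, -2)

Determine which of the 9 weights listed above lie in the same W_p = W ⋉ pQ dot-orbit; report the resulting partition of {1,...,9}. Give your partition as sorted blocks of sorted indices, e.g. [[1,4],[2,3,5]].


Dynkin diagram of C (from the 8 off-diagonal −1 entries): A_5.

Ā_5 reps of the 9 weights (A_5, coords as presented):

  λ_1 → (0, 2, 1, 1, 0)
  λ_2 → (0, 2, 1, 1, 0)
  λ_3 → (0, 1, 1, 0, 2)
  λ_4 → (0, 2, 1, 1, 0)
  λ_5 → (0, 1, 1, 0, 2)
  λ_6 → (0, 2, 1, 1, 0)
  λ_7 → (0, 1, 1, 0, 2)
  λ_8 → (0, 1, 1, 0, 2)
  λ_9 → (0, 1, 1, 0, 2)

Linkage partition of the 9 weights (2 classes, p=5):

[[1, 2, 4, 6], [3, 5, 7, 8, 9]]


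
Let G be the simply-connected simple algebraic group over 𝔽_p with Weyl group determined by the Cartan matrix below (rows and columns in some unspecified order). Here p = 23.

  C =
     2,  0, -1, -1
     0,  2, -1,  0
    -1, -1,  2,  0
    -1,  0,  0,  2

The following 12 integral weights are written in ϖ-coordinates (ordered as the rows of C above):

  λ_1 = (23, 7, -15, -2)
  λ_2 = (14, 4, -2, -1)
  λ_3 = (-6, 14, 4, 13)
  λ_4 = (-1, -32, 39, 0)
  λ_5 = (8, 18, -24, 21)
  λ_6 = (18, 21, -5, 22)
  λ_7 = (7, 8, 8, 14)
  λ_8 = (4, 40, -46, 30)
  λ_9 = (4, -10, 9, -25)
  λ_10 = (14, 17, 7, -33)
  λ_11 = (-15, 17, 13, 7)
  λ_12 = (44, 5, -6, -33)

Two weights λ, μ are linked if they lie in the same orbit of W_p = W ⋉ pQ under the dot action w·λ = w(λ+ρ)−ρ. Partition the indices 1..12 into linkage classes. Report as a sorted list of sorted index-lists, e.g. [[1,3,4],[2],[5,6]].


Cartan matrix: type A_4 (|W|=120); un-permuting the 4 rows.

Alcove-folded reps (p=23, 12 weights, presented ϖ-order):

  1: (9, 5, 8, 0)
  2: (14, 4, 1, 0)
  3: (5, 9, 0, 3)
  4: (9, 5, 8, 0)
  5: (14, 4, 1, 0)
  6: (14, 4, 1, 0)
  7: (5, 9, 0, 3)
  8: (1, 8, 9, 4)
  9: (1, 8, 9, 4)
  10: (5, 9, 0, 3)
  11: (5, 9, 0, 3)
  12: (9, 5, 8, 0)

The 12 indices split into 4 linkage classes (same alcove rep ⇔ same W_23-dot-orbit):

[[1, 4, 12], [2, 5, 6], [3, 7, 10, 11], [8, 9]]


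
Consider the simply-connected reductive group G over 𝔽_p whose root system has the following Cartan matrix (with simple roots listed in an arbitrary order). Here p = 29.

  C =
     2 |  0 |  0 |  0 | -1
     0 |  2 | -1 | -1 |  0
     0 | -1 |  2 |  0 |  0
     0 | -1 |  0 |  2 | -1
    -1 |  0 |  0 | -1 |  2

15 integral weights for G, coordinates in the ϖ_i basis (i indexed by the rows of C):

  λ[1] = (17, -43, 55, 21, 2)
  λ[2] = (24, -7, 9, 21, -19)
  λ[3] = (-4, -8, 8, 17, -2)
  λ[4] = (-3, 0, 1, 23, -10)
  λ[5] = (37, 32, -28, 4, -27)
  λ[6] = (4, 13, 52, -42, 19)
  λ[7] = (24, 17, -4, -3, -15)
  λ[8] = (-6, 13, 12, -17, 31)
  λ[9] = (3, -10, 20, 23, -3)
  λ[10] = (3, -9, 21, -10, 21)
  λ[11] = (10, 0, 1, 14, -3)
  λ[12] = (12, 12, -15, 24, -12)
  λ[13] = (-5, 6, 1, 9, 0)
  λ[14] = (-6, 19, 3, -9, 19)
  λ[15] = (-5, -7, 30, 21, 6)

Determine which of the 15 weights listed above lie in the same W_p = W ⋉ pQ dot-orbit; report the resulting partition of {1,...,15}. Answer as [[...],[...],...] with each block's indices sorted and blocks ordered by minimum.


Root system A_5: the 5×5 matrix C matches after relabeling.

Ā_29 reps of the 15 weights (A_5, coords as presented):

  [1] (4, 1, 1, 7, 3);  [2] (3, 4, 0, 2, 16);  [3] (1, 7, 2, 7, 3);  [4] (9, 1, 2, 13, 2);  [5] (5, 6, 9, 2, 4);  [6] (2, 9, 3, 8, 5);  [7] (9, 1, 2, 13, 2);  [8] (9, 1, 2, 13, 2);  [9] (2, 9, 3, 8, 5);  [10] (2, 9, 3, 8, 5);  [11] (9, 1, 2, 13, 2);  [12] (9, 1, 2, 13, 2);  [13] (1, 7, 2, 7, 3);  [14] (2, 9, 3, 8, 5);  [15] (3, 4, 0, 2, 16)

The 15 indices split into 6 linkage classes (same alcove rep ⇔ same W_29-dot-orbit):

[[1], [2, 15], [3, 13], [4, 7, 8, 11, 12], [5], [6, 9, 10, 14]]


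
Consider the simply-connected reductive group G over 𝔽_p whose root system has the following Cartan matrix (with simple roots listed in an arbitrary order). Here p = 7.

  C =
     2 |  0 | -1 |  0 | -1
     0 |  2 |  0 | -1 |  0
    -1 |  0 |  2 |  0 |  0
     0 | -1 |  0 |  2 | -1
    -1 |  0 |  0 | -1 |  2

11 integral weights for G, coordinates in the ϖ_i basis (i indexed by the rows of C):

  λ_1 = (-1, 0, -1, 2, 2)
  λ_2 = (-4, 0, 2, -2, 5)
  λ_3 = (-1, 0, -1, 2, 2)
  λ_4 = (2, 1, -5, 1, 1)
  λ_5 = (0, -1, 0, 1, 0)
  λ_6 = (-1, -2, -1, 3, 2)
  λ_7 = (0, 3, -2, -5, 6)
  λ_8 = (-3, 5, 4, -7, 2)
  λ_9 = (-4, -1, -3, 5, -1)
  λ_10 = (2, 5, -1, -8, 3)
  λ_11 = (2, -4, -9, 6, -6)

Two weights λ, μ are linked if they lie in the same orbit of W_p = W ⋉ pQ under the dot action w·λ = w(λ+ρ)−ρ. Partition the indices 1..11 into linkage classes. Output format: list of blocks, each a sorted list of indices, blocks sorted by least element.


Cartan matrix: type A_5 (|W|=720); un-permuting the 5 rows.

Ā_7 reps of the 11 weights (A_5, coords as presented):

  [1] (0, 1, 0, 3, 3) · [2] (3, 0, 0, 1, 2) · [3] (0, 1, 0, 3, 3) · [4] (1, 0, 1, 2, 1) · [5] (1, 0, 1, 2, 1) · [6] (0, 1, 0, 3, 3) · [7] (0, 1, 0, 3, 3) · [8] (3, 0, 0, 1, 2) · [9] (3, 0, 0, 1, 2) · [10] (0, 1, 0, 3, 3) · [11] (1, 0, 1, 2, 1)

Partition of {1..11} into 3 W_7-dot-orbits:

[[1, 3, 6, 7, 10], [2, 8, 9], [4, 5, 11]]


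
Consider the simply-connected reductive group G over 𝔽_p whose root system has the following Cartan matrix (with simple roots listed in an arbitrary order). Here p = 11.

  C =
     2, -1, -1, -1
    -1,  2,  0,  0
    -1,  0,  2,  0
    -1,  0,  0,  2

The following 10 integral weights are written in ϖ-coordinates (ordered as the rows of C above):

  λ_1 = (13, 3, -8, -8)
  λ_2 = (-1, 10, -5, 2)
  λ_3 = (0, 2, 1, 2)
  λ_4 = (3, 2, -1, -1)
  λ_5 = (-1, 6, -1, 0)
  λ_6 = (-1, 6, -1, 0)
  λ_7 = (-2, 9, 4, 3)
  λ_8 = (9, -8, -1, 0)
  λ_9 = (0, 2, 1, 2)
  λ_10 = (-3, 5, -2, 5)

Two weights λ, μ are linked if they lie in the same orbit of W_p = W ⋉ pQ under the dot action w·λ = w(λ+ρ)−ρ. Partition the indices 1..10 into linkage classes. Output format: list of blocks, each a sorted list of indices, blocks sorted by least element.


Root system D_4: the 4×4 matrix C matches after relabeling.

Alcove-folded reps (p=11, 10 weights, presented ϖ-order):

  1: (4, 3, 0, 0)
  2: (0, 7, 0, 1)
  3: (1, 3, 2, 3)
  4: (4, 3, 0, 0)
  5: (0, 7, 0, 1)
  6: (0, 7, 0, 1)
  7: (1, 3, 2, 3)
  8: (0, 7, 0, 1)
  9: (1, 3, 2, 3)
  10: (1, 3, 2, 3)

Grouping the 10 weights by Ā_11-representative: 3 linkage classes.

[[1, 4], [2, 5, 6, 8], [3, 7, 9, 10]]


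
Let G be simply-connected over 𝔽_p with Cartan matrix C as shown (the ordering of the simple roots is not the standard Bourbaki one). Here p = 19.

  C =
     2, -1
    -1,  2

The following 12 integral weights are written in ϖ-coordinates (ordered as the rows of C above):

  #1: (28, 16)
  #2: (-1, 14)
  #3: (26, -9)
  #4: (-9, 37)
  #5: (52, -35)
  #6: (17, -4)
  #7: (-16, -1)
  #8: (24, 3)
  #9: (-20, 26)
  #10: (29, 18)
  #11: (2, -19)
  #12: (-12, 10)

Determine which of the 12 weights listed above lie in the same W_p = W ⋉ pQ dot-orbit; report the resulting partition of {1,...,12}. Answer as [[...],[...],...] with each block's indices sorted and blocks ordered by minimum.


Type A_2, rank 2, |W|=6; reorder rows/cols to standard.

Each λ_j+ρ reduced to Ā_19; 2-tuples below use C's row order:

  λ_1+ρ ↦ (8, 2);  λ_2+ρ ↦ (0, 15);  λ_3+ρ ↦ (11, 0);  λ_4+ρ ↦ (11, 0);  λ_5+ρ ↦ (0, 15);  λ_6+ρ ↦ (15, 3);  λ_7+ρ ↦ (0, 15);  λ_8+ρ ↦ (9, 6);  λ_9+ρ ↦ (11, 0);  λ_10+ρ ↦ (11, 0);  λ_11+ρ ↦ (15, 3);  λ_12+ρ ↦ (11, 0)

Partition of {1..12} into 5 W_19-dot-orbits:

[[1], [2, 5, 7], [3, 4, 9, 10, 12], [6, 11], [8]]


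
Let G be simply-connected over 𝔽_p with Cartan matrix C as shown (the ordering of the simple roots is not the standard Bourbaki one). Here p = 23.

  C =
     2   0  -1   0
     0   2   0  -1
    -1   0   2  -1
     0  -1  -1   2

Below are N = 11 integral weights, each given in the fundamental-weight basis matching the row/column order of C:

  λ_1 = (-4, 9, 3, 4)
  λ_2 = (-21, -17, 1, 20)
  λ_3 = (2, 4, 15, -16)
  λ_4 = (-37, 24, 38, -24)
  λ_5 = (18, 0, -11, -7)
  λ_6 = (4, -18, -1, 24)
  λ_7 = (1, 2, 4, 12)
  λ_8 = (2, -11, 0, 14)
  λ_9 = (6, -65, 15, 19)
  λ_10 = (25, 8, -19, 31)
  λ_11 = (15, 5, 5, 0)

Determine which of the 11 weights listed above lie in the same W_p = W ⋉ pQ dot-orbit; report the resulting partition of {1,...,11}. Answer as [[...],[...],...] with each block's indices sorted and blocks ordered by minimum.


Cartan matrix: type A_4 (|W|=120); un-permuting the 4 rows.

Each λ_j+ρ reduced to Ā_23; 4-tuples below use C's row order:

  [1] (3, 10, 1, 5) · [2] (2, 3, 5, 13) · [3] (3, 10, 1, 5) · [4] (2, 3, 5, 13) · [5] (3, 10, 1, 5) · [6] (0, 10, 2, 6) · [7] (2, 3, 5, 13) · [8] (3, 10, 1, 5) · [9] (2, 3, 5, 13) · [10] (6, 5, 3, 0) · [11] (10, 0, 6, 1)

5 distinct reps among the 11 weights ⇒ 5 W_23-linkage classes:

[[1, 3, 5, 8], [2, 4, 7, 9], [6], [10], [11]]


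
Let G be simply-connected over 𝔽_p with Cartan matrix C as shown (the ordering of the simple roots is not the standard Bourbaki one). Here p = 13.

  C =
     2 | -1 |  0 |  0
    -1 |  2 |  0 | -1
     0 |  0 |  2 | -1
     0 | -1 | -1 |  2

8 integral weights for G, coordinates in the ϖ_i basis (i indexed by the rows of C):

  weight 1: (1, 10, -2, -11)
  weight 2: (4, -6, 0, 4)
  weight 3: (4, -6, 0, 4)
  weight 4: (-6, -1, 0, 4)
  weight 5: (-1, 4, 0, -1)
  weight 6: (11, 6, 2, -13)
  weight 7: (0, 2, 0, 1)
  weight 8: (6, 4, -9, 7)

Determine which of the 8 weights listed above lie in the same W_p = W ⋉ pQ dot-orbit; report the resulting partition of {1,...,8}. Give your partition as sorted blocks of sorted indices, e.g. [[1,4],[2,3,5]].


Cartan matrix: type A_4 (|W|=120); un-permuting the 4 rows.

Folding the 8 weights λ_j+ρ into Ā_13 (reps in the given 4-coord order):

    λ_1 → (2, 0, 10, 1)
    λ_2 → (0, 5, 1, 0)
    λ_3 → (0, 5, 1, 0)
    λ_4 → (0, 5, 1, 0)
    λ_5 → (0, 5, 1, 0)
    λ_6 → (1, 3, 1, 2)
    λ_7 → (1, 3, 1, 2)
    λ_8 → (0, 5, 1, 0)

Grouping the 8 weights by Ā_13-representative: 3 linkage classes.

[[1], [2, 3, 4, 5, 8], [6, 7]]


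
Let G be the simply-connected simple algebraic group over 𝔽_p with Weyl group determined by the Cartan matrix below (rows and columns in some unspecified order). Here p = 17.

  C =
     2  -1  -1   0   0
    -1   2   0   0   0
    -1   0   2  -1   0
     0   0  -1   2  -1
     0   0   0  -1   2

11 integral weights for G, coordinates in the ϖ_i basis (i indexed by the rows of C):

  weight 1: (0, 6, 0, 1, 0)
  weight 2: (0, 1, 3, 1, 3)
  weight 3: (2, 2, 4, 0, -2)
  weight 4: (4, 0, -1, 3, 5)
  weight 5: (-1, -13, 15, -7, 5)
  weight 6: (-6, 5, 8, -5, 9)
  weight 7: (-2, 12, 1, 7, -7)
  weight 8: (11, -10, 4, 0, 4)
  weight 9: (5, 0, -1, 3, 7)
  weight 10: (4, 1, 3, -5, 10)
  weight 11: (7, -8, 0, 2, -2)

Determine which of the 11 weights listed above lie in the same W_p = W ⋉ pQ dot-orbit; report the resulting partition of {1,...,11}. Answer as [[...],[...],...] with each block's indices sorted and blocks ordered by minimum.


Root system A_5: the 5×5 matrix C matches after relabeling.

Alcove-folded reps (p=17, 11 weights, presented ϖ-order):

    [1] (1, 7, 1, 2, 1)
    [2] (1, 2, 4, 2, 4)
    [3] (3, 3, 5, 0, 1)
    [4] (5, 1, 0, 4, 6)
    [5] (10, 0, 2, 4, 0)
    [6] (5, 1, 0, 4, 6)
    [7] (1, 7, 1, 2, 1)
    [8] (3, 3, 5, 0, 1)
    [9] (5, 1, 0, 4, 6)
    [10] (5, 1, 0, 4, 6)
    [11] (1, 7, 1, 2, 1)

Linkage partition of the 11 weights (5 classes, p=17):

[[1, 7, 11], [2], [3, 8], [4, 6, 9, 10], [5]]


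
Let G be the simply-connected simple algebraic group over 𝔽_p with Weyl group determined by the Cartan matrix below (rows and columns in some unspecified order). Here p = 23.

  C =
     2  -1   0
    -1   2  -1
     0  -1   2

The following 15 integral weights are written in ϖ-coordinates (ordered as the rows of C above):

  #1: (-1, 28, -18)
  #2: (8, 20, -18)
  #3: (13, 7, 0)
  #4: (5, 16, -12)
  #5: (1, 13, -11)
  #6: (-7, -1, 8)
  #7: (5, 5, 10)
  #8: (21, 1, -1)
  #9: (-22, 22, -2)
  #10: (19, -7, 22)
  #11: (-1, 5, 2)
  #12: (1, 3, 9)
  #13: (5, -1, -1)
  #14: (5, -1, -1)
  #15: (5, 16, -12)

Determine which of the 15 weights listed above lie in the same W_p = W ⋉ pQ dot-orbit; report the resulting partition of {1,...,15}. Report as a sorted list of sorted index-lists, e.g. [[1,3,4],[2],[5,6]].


C ↔ A_3 under row/col permutation; |W(A_3)| = 24.

λ_j+ρ reflected into Ā_23 (⟨·,θ^∨⟩≤23); 3-tuples as given:

  λ_1 → (6, 6, 11);  λ_2 → (2, 4, 10);  λ_3 → (14, 8, 1);  λ_4 → (6, 6, 11);  λ_5 → (2, 4, 10);  λ_6 → (0, 6, 3);  λ_7 → (6, 6, 11);  λ_8 → (21, 1, 1);  λ_9 → (21, 1, 1);  λ_10 → (0, 6, 3);  λ_11 → (0, 6, 3);  λ_12 → (2, 4, 10);  λ_13 → (6, 0, 0);  λ_14 → (6, 0, 0);  λ_15 → (6, 6, 11)

Grouping the 15 weights by Ā_23-representative: 6 linkage classes.

[[1, 4, 7, 15], [2, 5, 12], [3], [6, 10, 11], [8, 9], [13, 14]]


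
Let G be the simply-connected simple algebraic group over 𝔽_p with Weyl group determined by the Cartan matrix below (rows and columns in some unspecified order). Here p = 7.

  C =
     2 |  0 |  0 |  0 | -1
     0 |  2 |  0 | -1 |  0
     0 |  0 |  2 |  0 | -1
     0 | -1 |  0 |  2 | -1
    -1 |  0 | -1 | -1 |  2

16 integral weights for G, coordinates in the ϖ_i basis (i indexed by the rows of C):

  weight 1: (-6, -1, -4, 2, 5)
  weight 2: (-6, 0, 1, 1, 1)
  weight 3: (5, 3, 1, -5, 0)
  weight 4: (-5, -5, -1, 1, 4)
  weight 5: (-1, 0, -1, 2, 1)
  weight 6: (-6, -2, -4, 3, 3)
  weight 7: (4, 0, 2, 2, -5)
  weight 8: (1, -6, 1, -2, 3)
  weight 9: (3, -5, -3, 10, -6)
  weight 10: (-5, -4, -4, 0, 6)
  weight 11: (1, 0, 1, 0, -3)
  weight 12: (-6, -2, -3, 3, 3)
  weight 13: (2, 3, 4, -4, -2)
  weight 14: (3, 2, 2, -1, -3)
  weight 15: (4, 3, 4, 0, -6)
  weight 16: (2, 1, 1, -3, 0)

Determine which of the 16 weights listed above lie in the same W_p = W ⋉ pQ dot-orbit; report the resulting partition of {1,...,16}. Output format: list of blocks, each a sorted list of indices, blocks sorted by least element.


Dynkin diagram of C (from the 8 off-diagonal −1 entries): D_5.

λ_j+ρ reflected into Ā_7 (⟨·,θ^∨⟩≤7); 5-tuples as given:

  λ_1 → (3, 2, 1, 0, 0) · λ_2 → (2, 0, 1, 1, 1) · λ_3 → (3, 2, 1, 0, 0) · λ_4 → (3, 2, 1, 0, 0) · λ_5 → (0, 0, 0, 1, 1) · λ_6 → (1, 0, 1, 0, 2) · λ_7 → (1, 0, 1, 0, 2) · λ_8 → (0, 0, 0, 1, 1) · λ_9 → (1, 0, 1, 0, 2) · λ_10 → (2, 0, 1, 1, 1) · λ_11 → (0, 0, 0, 1, 1) · λ_12 → (2, 0, 1, 1, 1) · λ_13 → (1, 0, 1, 0, 2) · λ_14 → (2, 1, 1, 1, 0) · λ_15 → (0, 0, 0, 1, 1) · λ_16 → (2, 0, 1, 1, 1)

Partition of {1..16} into 5 W_7-dot-orbits:

[[1, 3, 4], [2, 10, 12, 16], [5, 8, 11, 15], [6, 7, 9, 13], [14]]


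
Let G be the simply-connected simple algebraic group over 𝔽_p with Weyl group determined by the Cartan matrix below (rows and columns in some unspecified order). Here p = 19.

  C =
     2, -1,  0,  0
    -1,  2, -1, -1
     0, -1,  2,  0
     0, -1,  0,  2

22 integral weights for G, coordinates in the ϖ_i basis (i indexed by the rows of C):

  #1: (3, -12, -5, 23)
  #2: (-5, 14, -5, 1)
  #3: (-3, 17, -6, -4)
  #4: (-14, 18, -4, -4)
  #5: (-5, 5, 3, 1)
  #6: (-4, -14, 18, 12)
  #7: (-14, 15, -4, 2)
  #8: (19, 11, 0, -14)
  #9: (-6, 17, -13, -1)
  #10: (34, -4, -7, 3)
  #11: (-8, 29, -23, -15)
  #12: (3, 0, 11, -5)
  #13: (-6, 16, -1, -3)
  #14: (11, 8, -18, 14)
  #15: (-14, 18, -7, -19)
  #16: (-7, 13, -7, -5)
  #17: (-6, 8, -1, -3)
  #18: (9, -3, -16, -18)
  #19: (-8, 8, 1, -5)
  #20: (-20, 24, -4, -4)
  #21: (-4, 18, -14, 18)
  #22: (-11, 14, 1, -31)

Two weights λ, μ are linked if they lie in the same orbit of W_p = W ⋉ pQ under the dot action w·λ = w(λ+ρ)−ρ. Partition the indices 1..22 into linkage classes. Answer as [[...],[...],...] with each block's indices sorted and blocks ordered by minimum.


D_4 Cartan matrix, 4 simple roots permuted; ρ=(1,1,1,1).

Folding the 22 weights λ_j+ρ into Ā_19 (reps in the given 4-coord order):

  λ_1 → (4, 2, 4, 2);  λ_2 → (4, 2, 4, 2);  λ_3 → (2, 1, 5, 3);  λ_4 → (13, 0, 3, 3);  λ_5 → (4, 2, 4, 2);  λ_6 → (13, 0, 3, 3);  λ_7 → (13, 0, 3, 3);  λ_8 → (5, 1, 12, 0);  λ_9 → (5, 1, 12, 0);  λ_10 → (2, 1, 5, 3);  λ_11 → (2, 1, 5, 3);  λ_12 → (1, 3, 9, 1);  λ_13 → (5, 2, 0, 2);  λ_14 → (5, 2, 0, 2);  λ_15 → (5, 1, 12, 0);  λ_16 → (4, 2, 4, 2);  λ_17 → (5, 2, 0, 2);  λ_18 → (5, 2, 0, 2);  λ_19 → (5, 2, 0, 2);  λ_20 → (13, 0, 3, 3);  λ_21 → (13, 0, 3, 3);  λ_22 → (4, 2, 4, 2)

Linkage partition of the 22 weights (6 classes, p=19):

[[1, 2, 5, 16, 22], [3, 10, 11], [4, 6, 7, 20, 21], [8, 9, 15], [12], [13, 14, 17, 18, 19]]


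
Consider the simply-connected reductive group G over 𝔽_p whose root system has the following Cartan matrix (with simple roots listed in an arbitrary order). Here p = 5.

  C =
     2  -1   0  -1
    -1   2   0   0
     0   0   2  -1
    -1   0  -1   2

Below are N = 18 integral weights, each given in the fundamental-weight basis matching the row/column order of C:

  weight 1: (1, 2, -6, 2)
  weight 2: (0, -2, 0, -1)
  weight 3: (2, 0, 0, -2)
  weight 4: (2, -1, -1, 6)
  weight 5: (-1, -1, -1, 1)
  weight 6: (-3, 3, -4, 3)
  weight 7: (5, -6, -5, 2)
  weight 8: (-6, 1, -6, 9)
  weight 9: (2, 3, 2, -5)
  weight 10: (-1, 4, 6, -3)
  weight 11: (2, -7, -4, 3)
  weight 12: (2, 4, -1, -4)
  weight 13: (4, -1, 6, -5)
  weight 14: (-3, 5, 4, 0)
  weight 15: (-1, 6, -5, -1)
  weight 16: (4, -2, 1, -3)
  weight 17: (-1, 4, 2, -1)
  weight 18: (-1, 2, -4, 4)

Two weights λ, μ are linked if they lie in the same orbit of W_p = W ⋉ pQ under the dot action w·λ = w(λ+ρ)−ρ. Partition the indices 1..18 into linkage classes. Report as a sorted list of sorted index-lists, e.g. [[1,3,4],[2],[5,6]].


Type A_4, rank 4, |W|=120; reorder rows/cols to standard.

Folding the 18 weights λ_j+ρ into Ā_5 (reps in the given 4-coord order):

  λ_1+ρ ↦ (0, 0, 0, 2)
  λ_2+ρ ↦ (0, 1, 1, 0)
  λ_3+ρ ↦ (2, 1, 0, 1)
  λ_4+ρ ↦ (0, 2, 0, 0)
  λ_5+ρ ↦ (0, 0, 0, 2)
  λ_6+ρ ↦ (1, 1, 1, 1)
  λ_7+ρ ↦ (0, 1, 1, 0)
  λ_8+ρ ↦ (0, 2, 0, 0)
  λ_9+ρ ↦ (1, 1, 1, 1)
  λ_10+ρ ↦ (0, 2, 0, 0)
  λ_11+ρ ↦ (1, 1, 1, 1)
  λ_12+ρ ↦ (0, 2, 0, 0)
  λ_13+ρ ↦ (2, 1, 0, 2)
  λ_14+ρ ↦ (0, 1, 1, 0)
  λ_15+ρ ↦ (2, 1, 0, 2)
  λ_16+ρ ↦ (2, 1, 0, 2)
  λ_17+ρ ↦ (0, 2, 0, 0)
  λ_18+ρ ↦ (0, 0, 0, 2)

6 distinct reps among the 18 weights ⇒ 6 W_5-linkage classes:

[[1, 5, 18], [2, 7, 14], [3], [4, 8, 10, 12, 17], [6, 9, 11], [13, 15, 16]]


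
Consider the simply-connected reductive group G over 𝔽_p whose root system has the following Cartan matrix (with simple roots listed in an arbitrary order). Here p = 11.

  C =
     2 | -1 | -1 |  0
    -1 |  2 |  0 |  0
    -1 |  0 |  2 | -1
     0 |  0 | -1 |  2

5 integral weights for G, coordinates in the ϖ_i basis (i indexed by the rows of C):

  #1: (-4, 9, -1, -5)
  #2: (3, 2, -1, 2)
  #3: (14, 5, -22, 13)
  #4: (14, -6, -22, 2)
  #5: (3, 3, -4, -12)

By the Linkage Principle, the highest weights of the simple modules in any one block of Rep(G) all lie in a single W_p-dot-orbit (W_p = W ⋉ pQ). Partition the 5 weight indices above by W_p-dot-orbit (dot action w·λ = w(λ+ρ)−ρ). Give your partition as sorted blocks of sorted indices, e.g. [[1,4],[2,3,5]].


Dynkin diagram of C (from the 6 off-diagonal −1 entries): A_4.

λ_j+ρ reflected into Ā_11 (⟨·,θ^∨⟩≤11); 4-tuples as given:

    λ_1 → (4, 3, 0, 3)
    λ_2 → (4, 3, 0, 3)
    λ_3 → (4, 3, 1, 0)
    λ_4 → (4, 3, 1, 0)
    λ_5 → (4, 3, 1, 0)

Partition of {1..5} into 2 W_11-dot-orbits:

[[1, 2], [3, 4, 5]]


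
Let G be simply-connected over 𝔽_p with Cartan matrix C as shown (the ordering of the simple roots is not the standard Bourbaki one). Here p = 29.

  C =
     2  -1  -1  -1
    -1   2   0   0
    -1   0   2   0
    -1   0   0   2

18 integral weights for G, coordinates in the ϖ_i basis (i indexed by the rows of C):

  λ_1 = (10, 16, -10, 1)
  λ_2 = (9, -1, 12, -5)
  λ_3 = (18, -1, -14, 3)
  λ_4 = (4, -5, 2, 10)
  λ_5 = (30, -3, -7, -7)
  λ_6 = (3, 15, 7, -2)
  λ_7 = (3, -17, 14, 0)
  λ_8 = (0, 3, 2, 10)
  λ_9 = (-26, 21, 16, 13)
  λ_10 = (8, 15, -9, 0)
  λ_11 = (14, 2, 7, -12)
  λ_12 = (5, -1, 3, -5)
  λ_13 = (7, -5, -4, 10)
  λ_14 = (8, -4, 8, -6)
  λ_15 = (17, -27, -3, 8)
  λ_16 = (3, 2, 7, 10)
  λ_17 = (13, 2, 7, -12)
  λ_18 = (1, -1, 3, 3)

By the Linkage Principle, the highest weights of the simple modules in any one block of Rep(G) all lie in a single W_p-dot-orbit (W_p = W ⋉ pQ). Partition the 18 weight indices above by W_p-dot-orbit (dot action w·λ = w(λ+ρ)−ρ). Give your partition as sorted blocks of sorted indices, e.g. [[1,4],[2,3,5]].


Dynkin diagram of C (from the 6 off-diagonal −1 entries): D_4.

Folding the 18 weights λ_j+ρ into Ā_29 (reps in the given 4-coord order):

    λ_1 → (1, 16, 8, 1)
    λ_2 → (6, 0, 13, 4)
    λ_3 → (6, 0, 13, 4)
    λ_4 → (1, 4, 3, 11)
    λ_5 → (2, 0, 4, 4)
    λ_6 → (1, 16, 8, 1)
    λ_7 → (1, 4, 3, 11)
    λ_8 → (1, 4, 3, 11)
    λ_9 → (3, 3, 8, 11)
    λ_10 → (1, 16, 8, 1)
    λ_11 → (3, 3, 8, 11)
    λ_12 → (2, 0, 4, 4)
    λ_13 → (1, 4, 3, 11)
    λ_14 → (1, 3, 9, 5)
    λ_15 → (1, 16, 8, 1)
    λ_16 → (3, 3, 8, 11)
    λ_17 → (3, 3, 8, 11)
    λ_18 → (2, 0, 4, 4)

6 distinct reps among the 18 weights ⇒ 6 W_29-linkage classes:

[[1, 6, 10, 15], [2, 3], [4, 7, 8, 13], [5, 12, 18], [9, 11, 16, 17], [14]]


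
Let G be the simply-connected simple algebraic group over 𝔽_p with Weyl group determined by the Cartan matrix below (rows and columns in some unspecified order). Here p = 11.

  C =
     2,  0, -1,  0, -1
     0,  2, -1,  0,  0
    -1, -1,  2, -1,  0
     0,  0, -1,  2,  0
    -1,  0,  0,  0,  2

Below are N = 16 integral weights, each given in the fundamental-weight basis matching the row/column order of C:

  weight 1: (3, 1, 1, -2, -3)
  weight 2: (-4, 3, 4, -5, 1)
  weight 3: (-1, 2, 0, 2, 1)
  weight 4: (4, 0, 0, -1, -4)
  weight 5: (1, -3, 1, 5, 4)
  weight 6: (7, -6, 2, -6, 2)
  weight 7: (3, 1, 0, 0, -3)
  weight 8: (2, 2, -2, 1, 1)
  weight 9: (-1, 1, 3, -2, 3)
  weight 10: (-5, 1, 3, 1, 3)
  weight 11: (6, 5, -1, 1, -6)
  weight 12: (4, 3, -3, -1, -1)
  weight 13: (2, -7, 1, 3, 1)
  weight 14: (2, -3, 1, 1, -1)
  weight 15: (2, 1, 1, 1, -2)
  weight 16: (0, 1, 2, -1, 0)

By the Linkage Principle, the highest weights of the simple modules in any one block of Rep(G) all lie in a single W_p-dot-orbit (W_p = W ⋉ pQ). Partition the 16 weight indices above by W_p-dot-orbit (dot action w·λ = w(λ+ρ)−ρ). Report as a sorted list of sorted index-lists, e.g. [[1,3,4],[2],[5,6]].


C ↔ D_5 under row/col permutation; |W(D_5)| = 1920.

W_11-reps of the 16 weights in Ā_11 (same 5-coord order as C):

  λ_1 → (2, 2, 1, 1, 2);  λ_2 → (0, 2, 2, 2, 1);  λ_3 → (0, 3, 1, 3, 2);  λ_4 → (2, 1, 1, 0, 3);  λ_5 → (0, 2, 2, 2, 1);  λ_6 → (3, 2, 0, 2, 0);  λ_7 → (2, 2, 1, 1, 2);  λ_8 → (2, 2, 1, 1, 2);  λ_9 → (2, 2, 1, 1, 2);  λ_10 → (3, 2, 0, 2, 0);  λ_11 → (0, 2, 2, 2, 1);  λ_12 → (3, 2, 0, 2, 0);  λ_13 → (1, 2, 3, 0, 1);  λ_14 → (3, 2, 0, 2, 0);  λ_15 → (0, 2, 2, 2, 1);  λ_16 → (1, 2, 3, 0, 1)

The 16 indices split into 6 linkage classes (same alcove rep ⇔ same W_11-dot-orbit):

[[1, 7, 8, 9], [2, 5, 11, 15], [3], [4], [6, 10, 12, 14], [13, 16]]


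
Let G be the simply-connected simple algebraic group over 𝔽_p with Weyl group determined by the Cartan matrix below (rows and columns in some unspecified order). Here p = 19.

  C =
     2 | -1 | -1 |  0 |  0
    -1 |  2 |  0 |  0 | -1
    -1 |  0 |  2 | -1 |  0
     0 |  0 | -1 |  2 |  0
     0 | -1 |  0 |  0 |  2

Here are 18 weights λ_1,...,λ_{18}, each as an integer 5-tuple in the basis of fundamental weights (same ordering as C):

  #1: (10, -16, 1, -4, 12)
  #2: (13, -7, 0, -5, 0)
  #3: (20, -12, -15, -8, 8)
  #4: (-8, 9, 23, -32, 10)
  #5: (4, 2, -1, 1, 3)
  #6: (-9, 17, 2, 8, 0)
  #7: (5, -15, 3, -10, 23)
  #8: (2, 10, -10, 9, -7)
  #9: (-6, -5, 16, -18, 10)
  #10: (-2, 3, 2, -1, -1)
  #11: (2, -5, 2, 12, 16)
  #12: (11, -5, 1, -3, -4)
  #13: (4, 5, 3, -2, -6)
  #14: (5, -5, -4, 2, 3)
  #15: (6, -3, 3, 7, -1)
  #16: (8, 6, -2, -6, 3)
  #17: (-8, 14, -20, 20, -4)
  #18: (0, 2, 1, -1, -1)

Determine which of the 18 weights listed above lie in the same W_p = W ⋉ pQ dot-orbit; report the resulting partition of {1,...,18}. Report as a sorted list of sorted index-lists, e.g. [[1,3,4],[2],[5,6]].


Root system A_5: the 5×5 matrix C matches after relabeling.

λ_j+ρ reflected into Ā_19 (⟨·,θ^∨⟩≤19); 5-tuples as given:

  λ_1+ρ ↦ (1, 8, 2, 2, 2)
  λ_2+ρ ↦ (5, 1, 3, 1, 5)
  λ_3+ρ ↦ (5, 0, 4, 8, 2)
  λ_4+ρ ↦ (5, 3, 0, 2, 4)
  λ_5+ρ ↦ (5, 3, 0, 2, 4)
  λ_6+ρ ↦ (3, 7, 5, 0, 3)
  λ_7+ρ ↦ (5, 1, 3, 1, 5)
  λ_8+ρ ↦ (5, 1, 3, 1, 5)
  λ_9+ρ ↦ (5, 0, 4, 8, 2)
  λ_10+ρ ↦ (1, 3, 2, 0, 0)
  λ_11+ρ ↦ (1, 3, 2, 0, 0)
  λ_12+ρ ↦ (5, 3, 0, 2, 4)
  λ_13+ρ ↦ (5, 1, 3, 1, 5)
  λ_14+ρ ↦ (1, 3, 2, 0, 0)
  λ_15+ρ ↦ (5, 0, 4, 8, 2)
  λ_16+ρ ↦ (3, 7, 5, 0, 3)
  λ_17+ρ ↦ (5, 3, 0, 2, 4)
  λ_18+ρ ↦ (1, 3, 2, 0, 0)

The 18 indices split into 6 linkage classes (same alcove rep ⇔ same W_19-dot-orbit):

[[1], [2, 7, 8, 13], [3, 9, 15], [4, 5, 12, 17], [6, 16], [10, 11, 14, 18]]


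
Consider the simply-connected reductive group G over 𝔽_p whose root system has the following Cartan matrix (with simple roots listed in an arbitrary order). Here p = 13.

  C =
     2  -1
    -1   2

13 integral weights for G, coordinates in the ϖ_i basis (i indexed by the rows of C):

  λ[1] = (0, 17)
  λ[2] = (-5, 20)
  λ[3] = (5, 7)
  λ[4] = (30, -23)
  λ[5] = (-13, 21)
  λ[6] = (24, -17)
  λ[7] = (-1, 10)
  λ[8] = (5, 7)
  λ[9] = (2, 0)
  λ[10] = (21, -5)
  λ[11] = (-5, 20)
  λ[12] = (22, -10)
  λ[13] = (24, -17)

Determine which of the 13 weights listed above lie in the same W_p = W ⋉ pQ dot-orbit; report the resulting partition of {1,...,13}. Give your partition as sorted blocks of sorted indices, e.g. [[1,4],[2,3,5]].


C ↔ A_2 under row/col permutation; |W(A_2)| = 6.

Folding the 13 weights λ_j+ρ into Ā_13 (reps in the given 2-coord order):

  1: (5, 7) · 2: (4, 5) · 3: (5, 7) · 4: (4, 5) · 5: (3, 1) · 6: (3, 1) · 7: (0, 11) · 8: (5, 7) · 9: (3, 1) · 10: (4, 5) · 11: (4, 5) · 12: (3, 1) · 13: (3, 1)

Partition of {1..13} into 4 W_13-dot-orbits:

[[1, 3, 8], [2, 4, 10, 11], [5, 6, 9, 12, 13], [7]]


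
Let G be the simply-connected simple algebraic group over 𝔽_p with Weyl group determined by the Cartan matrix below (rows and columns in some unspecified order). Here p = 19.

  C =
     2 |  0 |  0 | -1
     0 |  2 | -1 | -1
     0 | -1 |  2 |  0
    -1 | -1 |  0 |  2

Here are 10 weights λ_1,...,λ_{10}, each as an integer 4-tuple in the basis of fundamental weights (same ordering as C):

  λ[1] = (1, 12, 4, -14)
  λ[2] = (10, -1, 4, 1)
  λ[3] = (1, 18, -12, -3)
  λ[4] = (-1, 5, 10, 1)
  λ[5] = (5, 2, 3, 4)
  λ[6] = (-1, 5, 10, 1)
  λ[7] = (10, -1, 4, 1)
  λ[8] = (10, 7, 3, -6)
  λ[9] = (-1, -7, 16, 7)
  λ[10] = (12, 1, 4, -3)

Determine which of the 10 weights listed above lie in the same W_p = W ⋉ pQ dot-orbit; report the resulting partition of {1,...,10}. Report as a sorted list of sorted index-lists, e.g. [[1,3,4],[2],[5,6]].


A_4 Cartan matrix, 4 simple roots permuted; ρ=(1,1,1,1).

Folding the 10 weights λ_j+ρ into Ā_19 (reps in the given 4-coord order):

    λ_1 → (11, 0, 5, 2)
    λ_2 → (11, 0, 5, 2)
    λ_3 → (0, 6, 11, 2)
    λ_4 → (0, 6, 11, 2)
    λ_5 → (6, 3, 4, 5)
    λ_6 → (0, 6, 11, 2)
    λ_7 → (11, 0, 5, 2)
    λ_8 → (6, 3, 4, 5)
    λ_9 → (0, 6, 11, 2)
    λ_10 → (11, 0, 5, 2)

The 10 indices split into 3 linkage classes (same alcove rep ⇔ same W_19-dot-orbit):

[[1, 2, 7, 10], [3, 4, 6, 9], [5, 8]]


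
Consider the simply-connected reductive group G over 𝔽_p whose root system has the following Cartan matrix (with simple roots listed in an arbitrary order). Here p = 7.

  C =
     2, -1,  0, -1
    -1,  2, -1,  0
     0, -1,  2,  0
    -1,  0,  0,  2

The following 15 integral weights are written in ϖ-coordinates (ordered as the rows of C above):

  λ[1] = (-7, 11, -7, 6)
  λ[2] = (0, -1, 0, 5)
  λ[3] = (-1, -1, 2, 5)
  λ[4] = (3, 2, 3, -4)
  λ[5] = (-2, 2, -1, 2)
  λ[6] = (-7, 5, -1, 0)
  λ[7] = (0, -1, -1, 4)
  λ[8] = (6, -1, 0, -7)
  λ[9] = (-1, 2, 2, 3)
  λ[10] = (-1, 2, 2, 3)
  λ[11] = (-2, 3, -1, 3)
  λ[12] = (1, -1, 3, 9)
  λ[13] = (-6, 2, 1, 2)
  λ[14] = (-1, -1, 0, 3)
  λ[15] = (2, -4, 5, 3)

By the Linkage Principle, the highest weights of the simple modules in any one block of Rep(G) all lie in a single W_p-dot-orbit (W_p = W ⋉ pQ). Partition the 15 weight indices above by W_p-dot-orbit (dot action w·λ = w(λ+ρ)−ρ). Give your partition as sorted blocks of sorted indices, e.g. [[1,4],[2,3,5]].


Cartan matrix: type A_4 (|W|=120); un-permuting the 4 rows.

Each λ_j+ρ reduced to Ā_7; 4-tuples below use C's row order:

    [1] (1, 0, 0, 5)
    [2] (1, 0, 0, 5)
    [3] (0, 0, 1, 4)
    [4] (0, 3, 0, 1)
    [5] (1, 2, 0, 2)
    [6] (1, 0, 0, 5)
    [7] (1, 0, 0, 5)
    [8] (1, 0, 0, 5)
    [9] (0, 3, 0, 1)
    [10] (0, 3, 0, 1)
    [11] (1, 3, 0, 3)
    [12] (1, 2, 0, 2)
    [13] (1, 2, 0, 2)
    [14] (0, 0, 1, 4)
    [15] (0, 3, 0, 1)

5 distinct reps among the 15 weights ⇒ 5 W_7-linkage classes:

[[1, 2, 6, 7, 8], [3, 14], [4, 9, 10, 15], [5, 12, 13], [11]]


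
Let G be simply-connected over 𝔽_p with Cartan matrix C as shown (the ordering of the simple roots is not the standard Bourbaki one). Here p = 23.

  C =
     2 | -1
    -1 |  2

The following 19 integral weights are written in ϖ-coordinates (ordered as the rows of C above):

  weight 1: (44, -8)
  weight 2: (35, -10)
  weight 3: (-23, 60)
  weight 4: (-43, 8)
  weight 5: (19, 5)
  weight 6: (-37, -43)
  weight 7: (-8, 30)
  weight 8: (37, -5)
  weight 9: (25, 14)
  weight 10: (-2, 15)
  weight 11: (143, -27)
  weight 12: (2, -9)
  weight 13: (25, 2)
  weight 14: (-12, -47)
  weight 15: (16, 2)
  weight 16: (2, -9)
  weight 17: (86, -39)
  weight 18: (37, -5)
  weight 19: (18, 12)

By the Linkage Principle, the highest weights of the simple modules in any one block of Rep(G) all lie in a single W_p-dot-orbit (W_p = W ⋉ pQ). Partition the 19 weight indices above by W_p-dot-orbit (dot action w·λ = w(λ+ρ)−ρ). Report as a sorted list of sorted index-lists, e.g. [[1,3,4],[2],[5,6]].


Root system A_2: the 2×2 matrix C matches after relabeling.

Each λ_j+ρ reduced to Ā_23; 2-tuples below use C's row order:

    λ_1+ρ ↦ (1, 15)
    λ_2+ρ ↦ (10, 4)
    λ_3+ρ ↦ (1, 15)
    λ_4+ρ ↦ (10, 4)
    λ_5+ρ ↦ (17, 3)
    λ_6+ρ ↦ (10, 4)
    λ_7+ρ ↦ (1, 15)
    λ_8+ρ ↦ (8, 11)
    λ_9+ρ ↦ (5, 3)
    λ_10+ρ ↦ (1, 15)
    λ_11+ρ ↦ (17, 3)
    λ_12+ρ ↦ (5, 3)
    λ_13+ρ ↦ (17, 3)
    λ_14+ρ ↦ (11, 12)
    λ_15+ρ ↦ (17, 3)
    λ_16+ρ ↦ (5, 3)
    λ_17+ρ ↦ (5, 3)
    λ_18+ρ ↦ (8, 11)
    λ_19+ρ ↦ (10, 4)

Linkage partition of the 19 weights (6 classes, p=23):

[[1, 3, 7, 10], [2, 4, 6, 19], [5, 11, 13, 15], [8, 18], [9, 12, 16, 17], [14]]


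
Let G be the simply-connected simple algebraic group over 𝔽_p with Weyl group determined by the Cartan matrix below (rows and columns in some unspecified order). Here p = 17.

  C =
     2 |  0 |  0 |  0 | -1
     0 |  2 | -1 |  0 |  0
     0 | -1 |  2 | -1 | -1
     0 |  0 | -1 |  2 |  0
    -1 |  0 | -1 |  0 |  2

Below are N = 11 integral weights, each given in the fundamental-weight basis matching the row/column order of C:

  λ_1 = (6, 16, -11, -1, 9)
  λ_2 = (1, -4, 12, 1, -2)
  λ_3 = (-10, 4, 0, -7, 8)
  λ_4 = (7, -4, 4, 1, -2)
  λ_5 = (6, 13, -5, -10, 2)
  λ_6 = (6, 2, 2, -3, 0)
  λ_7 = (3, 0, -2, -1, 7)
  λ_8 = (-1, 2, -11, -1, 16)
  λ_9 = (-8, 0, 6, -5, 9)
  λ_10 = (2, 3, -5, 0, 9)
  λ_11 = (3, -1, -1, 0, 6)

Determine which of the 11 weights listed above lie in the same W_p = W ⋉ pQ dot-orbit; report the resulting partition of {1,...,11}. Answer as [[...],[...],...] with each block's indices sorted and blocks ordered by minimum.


Type D_5, rank 5, |W|=1920; reorder rows/cols to standard.

Ā_17 reps of the 11 weights (D_5, coords as presented):

  λ_1 → (0, 0, 7, 3, 0)
  λ_2 → (7, 3, 1, 2, 1)
  λ_3 → (4, 0, 0, 1, 5)
  λ_4 → (7, 3, 1, 2, 1)
  λ_5 → (3, 0, 1, 3, 3)
  λ_6 → (7, 3, 1, 2, 1)
  λ_7 → (4, 0, 0, 1, 5)
  λ_8 → (0, 0, 7, 3, 0)
  λ_9 → (3, 0, 1, 3, 3)
  λ_10 → (3, 0, 1, 3, 3)
  λ_11 → (4, 0, 0, 1, 5)

These 11 weights hit 4 W_17-dot-orbits; sizes (2, 3, 3, 3):

[[1, 8], [2, 4, 6], [3, 7, 11], [5, 9, 10]]


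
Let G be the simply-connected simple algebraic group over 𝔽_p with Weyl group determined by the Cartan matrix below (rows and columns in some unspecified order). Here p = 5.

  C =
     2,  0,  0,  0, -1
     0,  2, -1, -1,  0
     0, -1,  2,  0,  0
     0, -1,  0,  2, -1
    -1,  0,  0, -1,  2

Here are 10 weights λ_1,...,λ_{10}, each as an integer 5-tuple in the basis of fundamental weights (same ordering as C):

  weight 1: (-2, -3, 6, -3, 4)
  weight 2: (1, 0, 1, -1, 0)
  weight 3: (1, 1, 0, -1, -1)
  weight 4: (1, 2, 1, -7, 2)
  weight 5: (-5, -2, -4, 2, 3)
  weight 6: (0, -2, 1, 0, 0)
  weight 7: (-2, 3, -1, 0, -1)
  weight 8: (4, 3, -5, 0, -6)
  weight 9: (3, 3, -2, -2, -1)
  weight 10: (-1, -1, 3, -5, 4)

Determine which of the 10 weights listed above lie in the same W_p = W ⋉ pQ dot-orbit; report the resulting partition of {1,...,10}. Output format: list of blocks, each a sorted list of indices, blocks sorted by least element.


Cartan matrix: type A_5 (|W|=720); un-permuting the 5 rows.

W_5-reps of the 10 weights in Ā_5 (same 5-coord order as C):

  1: (0, 2, 0, 0, 2) · 2: (1, 1, 1, 0, 1) · 3: (2, 2, 1, 0, 0) · 4: (0, 2, 0, 0, 2) · 5: (1, 1, 1, 0, 1) · 6: (1, 1, 1, 0, 1) · 7: (0, 4, 0, 0, 1) · 8: (0, 4, 0, 0, 1) · 9: (1, 1, 1, 0, 1) · 10: (0, 4, 0, 0, 1)

4 distinct reps among the 10 weights ⇒ 4 W_5-linkage classes:

[[1, 4], [2, 5, 6, 9], [3], [7, 8, 10]]


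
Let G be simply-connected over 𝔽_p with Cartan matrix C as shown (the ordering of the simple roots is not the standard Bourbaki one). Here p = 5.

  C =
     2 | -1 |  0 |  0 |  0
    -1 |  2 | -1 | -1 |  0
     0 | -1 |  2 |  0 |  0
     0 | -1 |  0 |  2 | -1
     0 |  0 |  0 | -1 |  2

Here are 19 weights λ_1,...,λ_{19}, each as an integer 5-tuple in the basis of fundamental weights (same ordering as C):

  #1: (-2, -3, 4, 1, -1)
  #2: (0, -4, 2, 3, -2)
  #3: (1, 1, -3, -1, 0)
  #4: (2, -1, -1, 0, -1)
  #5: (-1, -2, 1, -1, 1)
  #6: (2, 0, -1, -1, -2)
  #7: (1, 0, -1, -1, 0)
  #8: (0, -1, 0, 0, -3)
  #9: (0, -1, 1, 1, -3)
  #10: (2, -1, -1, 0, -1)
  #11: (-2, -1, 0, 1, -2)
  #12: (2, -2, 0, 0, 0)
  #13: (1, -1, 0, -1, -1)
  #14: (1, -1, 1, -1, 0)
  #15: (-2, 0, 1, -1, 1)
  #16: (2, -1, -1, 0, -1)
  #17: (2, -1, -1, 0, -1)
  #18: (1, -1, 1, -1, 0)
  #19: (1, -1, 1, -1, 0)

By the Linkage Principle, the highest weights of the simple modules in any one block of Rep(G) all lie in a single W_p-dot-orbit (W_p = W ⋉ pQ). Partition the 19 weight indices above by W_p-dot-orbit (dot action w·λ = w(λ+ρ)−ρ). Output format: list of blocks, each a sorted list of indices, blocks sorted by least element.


D_5 Cartan matrix, 5 simple roots permuted; ρ=(1,1,1,1,1).

λ_j+ρ reflected into Ā_5 (⟨·,θ^∨⟩≤5); 5-tuples as given:

    λ_1 → (2, 0, 2, 0, 1)
    λ_2 → (2, 1, 0, 0, 1)
    λ_3 → (2, 0, 2, 0, 1)
    λ_4 → (3, 0, 0, 1, 0)
    λ_5 → (0, 1, 0, 0, 1)
    λ_6 → (3, 0, 0, 1, 0)
    λ_7 → (2, 1, 0, 0, 1)
    λ_8 → (0, 1, 0, 0, 1)
    λ_9 → (1, 0, 2, 0, 2)
    λ_10 → (3, 0, 0, 1, 0)
    λ_11 → (0, 1, 0, 0, 1)
    λ_12 → (2, 1, 0, 0, 1)
    λ_13 → (2, 0, 1, 0, 0)
    λ_14 → (2, 0, 2, 0, 1)
    λ_15 → (1, 0, 2, 0, 2)
    λ_16 → (3, 0, 0, 1, 0)
    λ_17 → (3, 0, 0, 1, 0)
    λ_18 → (2, 0, 2, 0, 1)
    λ_19 → (2, 0, 2, 0, 1)

Partition of {1..19} into 6 W_5-dot-orbits:

[[1, 3, 14, 18, 19], [2, 7, 12], [4, 6, 10, 16, 17], [5, 8, 11], [9, 15], [13]]


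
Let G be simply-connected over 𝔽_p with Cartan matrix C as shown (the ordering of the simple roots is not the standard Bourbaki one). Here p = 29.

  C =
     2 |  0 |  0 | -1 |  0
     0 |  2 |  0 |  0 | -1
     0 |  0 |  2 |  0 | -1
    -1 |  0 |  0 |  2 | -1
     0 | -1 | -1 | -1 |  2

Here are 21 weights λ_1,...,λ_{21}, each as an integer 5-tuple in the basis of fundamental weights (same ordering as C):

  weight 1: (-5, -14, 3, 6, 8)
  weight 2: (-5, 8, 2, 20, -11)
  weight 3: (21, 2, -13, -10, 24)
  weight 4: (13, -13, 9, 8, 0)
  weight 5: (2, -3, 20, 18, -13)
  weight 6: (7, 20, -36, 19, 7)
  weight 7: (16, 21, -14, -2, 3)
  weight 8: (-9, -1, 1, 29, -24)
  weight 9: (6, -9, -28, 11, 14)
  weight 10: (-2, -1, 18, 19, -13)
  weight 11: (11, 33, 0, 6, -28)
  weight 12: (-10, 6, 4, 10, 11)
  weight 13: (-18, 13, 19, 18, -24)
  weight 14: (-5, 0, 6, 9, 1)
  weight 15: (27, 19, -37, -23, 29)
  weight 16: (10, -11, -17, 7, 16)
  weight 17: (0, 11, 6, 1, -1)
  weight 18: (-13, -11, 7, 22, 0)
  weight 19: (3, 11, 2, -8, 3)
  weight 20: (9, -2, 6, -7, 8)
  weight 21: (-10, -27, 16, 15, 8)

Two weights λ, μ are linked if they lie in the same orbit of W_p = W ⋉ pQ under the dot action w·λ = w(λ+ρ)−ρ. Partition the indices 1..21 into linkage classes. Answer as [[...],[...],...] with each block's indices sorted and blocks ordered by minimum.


Cartan matrix: type D_5 (|W|=1920); un-permuting the 5 rows.

Alcove-folded reps (p=29, 21 weights, presented ϖ-order):

  λ_1+ρ ↦ (3, 9, 0, 1, 3) · λ_2+ρ ↦ (4, 1, 7, 6, 2) · λ_3+ρ ↦ (3, 9, 0, 1, 3) · λ_4+ρ ↦ (9, 1, 1, 3, 5) · λ_5+ρ ↦ (1, 12, 7, 2, 0) · λ_6+ρ ↦ (14, 1, 1, 6, 0) · λ_7+ρ ↦ (3, 9, 0, 1, 3) · λ_8+ρ ↦ (14, 1, 1, 6, 0) · λ_9+ρ ↦ (1, 12, 7, 2, 0) · λ_10+ρ ↦ (1, 12, 7, 2, 0) · λ_11+ρ ↦ (1, 12, 7, 2, 0) · λ_12+ρ ↦ (9, 1, 1, 3, 5) · λ_13+ρ ↦ (4, 1, 7, 6, 2) · λ_14+ρ ↦ (4, 1, 7, 6, 2) · λ_15+ρ ↦ (14, 1, 1, 6, 0) · λ_16+ρ ↦ (4, 1, 7, 6, 2) · λ_17+ρ ↦ (1, 12, 7, 2, 0) · λ_18+ρ ↦ (9, 1, 1, 3, 5) · λ_19+ρ ↦ (3, 9, 0, 1, 3) · λ_20+ρ ↦ (4, 1, 7, 6, 2) · λ_21+ρ ↦ (3, 9, 0, 1, 3)

The 21 indices split into 5 linkage classes (same alcove rep ⇔ same W_29-dot-orbit):

[[1, 3, 7, 19, 21], [2, 13, 14, 16, 20], [4, 12, 18], [5, 9, 10, 11, 17], [6, 8, 15]]
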